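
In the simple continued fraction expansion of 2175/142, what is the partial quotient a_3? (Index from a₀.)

2

2175 = 15·142 + 45   →  a_0 = 15
142 = 3·45 + 7   →  a_1 = 3
45 = 6·7 + 3   →  a_2 = 6
7 = 2·3 + 1   →  a_3 = 2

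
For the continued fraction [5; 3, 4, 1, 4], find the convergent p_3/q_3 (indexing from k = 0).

Using pₖ = aₖpₖ₋₁ + pₖ₋₂, qₖ = aₖqₖ₋₁ + qₖ₋₂ (with p₋₁=1, p₋₂=0, q₋₁=0, q₋₂=1):
  k=0: a=5, p=5, q=1
  k=1: a=3, p=16, q=3
  k=2: a=4, p=69, q=13
  k=3: a=1, p=85, q=16

85/16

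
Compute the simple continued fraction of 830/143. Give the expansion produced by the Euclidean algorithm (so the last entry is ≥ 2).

830 = 5×143 + 115
143 = 1×115 + 28
115 = 4×28 + 3
28 = 9×3 + 1
3 = 3×1 + 0  (stop)
So 830/143 = [5; 1, 4, 9, 3].

[5; 1, 4, 9, 3]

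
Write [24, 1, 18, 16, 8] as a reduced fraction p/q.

61346/2459

Using pₖ = aₖpₖ₋₁ + pₖ₋₂ and qₖ = aₖqₖ₋₁ + qₖ₋₂:
  k=0: a=24, p=24, q=1
  k=1: a=1, p=25, q=1
  k=2: a=18, p=474, q=19
  k=3: a=16, p=7609, q=305
  k=4: a=8, p=61346, q=2459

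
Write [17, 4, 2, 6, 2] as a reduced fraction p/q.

2153/125

Using pₖ = aₖpₖ₋₁ + pₖ₋₂ and qₖ = aₖqₖ₋₁ + qₖ₋₂:
  k=0: a=17, p=17, q=1
  k=1: a=4, p=69, q=4
  k=2: a=2, p=155, q=9
  k=3: a=6, p=999, q=58
  k=4: a=2, p=2153, q=125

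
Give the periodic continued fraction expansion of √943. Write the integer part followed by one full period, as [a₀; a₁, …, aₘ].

a₀ = ⌊√943⌋ = 30.
With m₀=0, d₀=1 and mₖ₊₁ = dₖaₖ − mₖ, dₖ₊₁ = (n − mₖ₊₁²)/dₖ, aₖ₊₁ = ⌊(a₀+mₖ₊₁)/dₖ₊₁⌋:
  k=1: m=30, d=43, a=1
  k=2: m=13, d=18, a=2
  k=3: m=23, d=23, a=2
  k=4: m=23, d=18, a=2
  k=5: m=13, d=43, a=1
  k=6: m=30, d=1, a=60
d=1 and a=2a₀=60 at k=6, so the next step gives (m, d) = (30, 43) again — its k=1 value — and the period has length 6.

[30; 1, 2, 2, 2, 1, 60]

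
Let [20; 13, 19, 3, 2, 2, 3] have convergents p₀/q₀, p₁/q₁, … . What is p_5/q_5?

85948/4281

Using pₖ = aₖpₖ₋₁ + pₖ₋₂, qₖ = aₖqₖ₋₁ + qₖ₋₂ (with p₋₁=1, p₋₂=0, q₋₁=0, q₋₂=1):
  k=0: a=20, p=20, q=1
  k=1: a=13, p=261, q=13
  k=2: a=19, p=4979, q=248
  k=3: a=3, p=15198, q=757
  k=4: a=2, p=35375, q=1762
  k=5: a=2, p=85948, q=4281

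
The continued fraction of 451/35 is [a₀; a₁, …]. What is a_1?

451 = 12·35 + 31   →  a_0 = 12
35 = 1·31 + 4   →  a_1 = 1

1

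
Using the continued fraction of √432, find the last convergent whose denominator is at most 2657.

55100/2651

√432 = [20; 1, 3, 1, 1, 1, 3, 1, 40, …] (period length 8).
Convergents:
  p_0/q_0 = 20/1
  p_1/q_1 = 21/1
  p_2/q_2 = 83/4
  p_3/q_3 = 104/5
  p_4/q_4 = 187/9
  p_5/q_5 = 291/14
  p_6/q_6 = 1060/51
  p_7/q_7 = 1351/65
  p_8/q_8 = 55100/2651
  p_9/q_9 = 56451/2716
q_8 = 2651 ≤ 2657 < 2716 = q_9, so the answer is 55100/2651.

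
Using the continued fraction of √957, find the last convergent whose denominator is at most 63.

√957 = [30; 1, 14, 2, 14, 1, 60, …] (period length 6).
Convergents:
  p_0/q_0 = 30/1
  p_1/q_1 = 31/1
  p_2/q_2 = 464/15
  p_3/q_3 = 959/31
  p_4/q_4 = 13890/449
q_3 = 31 ≤ 63 < 449 = q_4, so the answer is 959/31.

959/31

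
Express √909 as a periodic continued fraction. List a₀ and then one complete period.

a₀ = ⌊√909⌋ = 30.
With m₀=0, d₀=1 and mₖ₊₁ = dₖaₖ − mₖ, dₖ₊₁ = (n − mₖ₊₁²)/dₖ, aₖ₊₁ = ⌊(a₀+mₖ₊₁)/dₖ₊₁⌋:
  k=1: m=30, d=9, a=6
  k=2: m=24, d=37, a=1
  k=3: m=13, d=20, a=2
  k=4: m=27, d=9, a=6
  k=5: m=27, d=20, a=2
  k=6: m=13, d=37, a=1
  k=7: m=24, d=9, a=6
  k=8: m=30, d=1, a=60
d=1 and a=2a₀=60 at k=8, so the next step gives (m, d) = (30, 9) again — its k=1 value — and the period has length 8.

[30; 6, 1, 2, 6, 2, 1, 6, 60]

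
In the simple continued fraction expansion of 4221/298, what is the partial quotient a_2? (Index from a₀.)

12

4221 = 14·298 + 49   →  a_0 = 14
298 = 6·49 + 4   →  a_1 = 6
49 = 12·4 + 1   →  a_2 = 12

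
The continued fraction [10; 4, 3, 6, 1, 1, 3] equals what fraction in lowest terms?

Fold from the inside: start with 3/1.
  1 + 1/3 = 4/3
  1 + 3/4 = 7/4
  6 + 4/7 = 46/7
  3 + 7/46 = 145/46
  4 + 46/145 = 626/145
  10 + 145/626 = 6405/626

6405/626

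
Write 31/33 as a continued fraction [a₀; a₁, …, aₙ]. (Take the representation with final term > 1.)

[0; 1, 15, 2]

31 = 0*33 + 31
33 = 1*31 + 2
31 = 15*2 + 1
2 = 2*1 + 0  (stop)
So 31/33 = [0; 1, 15, 2].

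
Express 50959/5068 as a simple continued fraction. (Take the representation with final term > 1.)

50959 = 10·5068 + 279
5068 = 18·279 + 46
279 = 6·46 + 3
46 = 15·3 + 1
3 = 3·1 + 0  (stop)
So 50959/5068 = [10; 18, 6, 15, 3].

[10; 18, 6, 15, 3]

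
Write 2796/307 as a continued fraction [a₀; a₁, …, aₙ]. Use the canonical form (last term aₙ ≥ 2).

2796 = 9*307 + 33
307 = 9*33 + 10
33 = 3*10 + 3
10 = 3*3 + 1
3 = 3*1 + 0  (stop)
So 2796/307 = [9; 9, 3, 3, 3].

[9; 9, 3, 3, 3]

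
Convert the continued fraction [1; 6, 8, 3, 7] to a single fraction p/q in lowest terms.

1303/1120

Using pₖ = aₖpₖ₋₁ + pₖ₋₂ and qₖ = aₖqₖ₋₁ + qₖ₋₂:
  k=0: a=1, p=1, q=1
  k=1: a=6, p=7, q=6
  k=2: a=8, p=57, q=49
  k=3: a=3, p=178, q=153
  k=4: a=7, p=1303, q=1120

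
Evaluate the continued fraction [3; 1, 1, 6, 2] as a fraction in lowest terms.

99/28

Using pₖ = aₖpₖ₋₁ + pₖ₋₂ and qₖ = aₖqₖ₋₁ + qₖ₋₂:
  k=0: a=3, p=3, q=1
  k=1: a=1, p=4, q=1
  k=2: a=1, p=7, q=2
  k=3: a=6, p=46, q=13
  k=4: a=2, p=99, q=28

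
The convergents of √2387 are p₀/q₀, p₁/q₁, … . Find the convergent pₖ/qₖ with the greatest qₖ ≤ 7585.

√2387 = [48; 1, 5, 1, 96, …] (period length 4).
Convergents:
  p_0/q_0 = 48/1
  p_1/q_1 = 49/1
  p_2/q_2 = 293/6
  p_3/q_3 = 342/7
  p_4/q_4 = 33125/678
  p_5/q_5 = 33467/685
  p_6/q_6 = 200460/4103
  p_7/q_7 = 233927/4788
  p_8/q_8 = 22657452/463751
q_7 = 4788 ≤ 7585 < 463751 = q_8, so the answer is 233927/4788.

233927/4788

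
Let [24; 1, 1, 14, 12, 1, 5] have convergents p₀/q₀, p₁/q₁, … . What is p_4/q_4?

8581/350

Using pₖ = aₖpₖ₋₁ + pₖ₋₂, qₖ = aₖqₖ₋₁ + qₖ₋₂ (with p₋₁=1, p₋₂=0, q₋₁=0, q₋₂=1):
  k=0: a=24, p=24, q=1
  k=1: a=1, p=25, q=1
  k=2: a=1, p=49, q=2
  k=3: a=14, p=711, q=29
  k=4: a=12, p=8581, q=350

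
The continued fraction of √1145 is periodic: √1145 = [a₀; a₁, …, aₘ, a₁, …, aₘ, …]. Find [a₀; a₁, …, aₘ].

a₀ = ⌊√1145⌋ = 33.

[33; 1, 5, 5, 1, 66]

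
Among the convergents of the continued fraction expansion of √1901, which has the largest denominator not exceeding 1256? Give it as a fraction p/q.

√1901 = [43; 1, 1, 1, 1, 86, …] (period length 5).
Convergents:
  p_0/q_0 = 43/1
  p_1/q_1 = 44/1
  p_2/q_2 = 87/2
  p_3/q_3 = 131/3
  p_4/q_4 = 218/5
  p_5/q_5 = 18879/433
  p_6/q_6 = 19097/438
  p_7/q_7 = 37976/871
  p_8/q_8 = 57073/1309
q_7 = 871 ≤ 1256 < 1309 = q_8, so the answer is 37976/871.

37976/871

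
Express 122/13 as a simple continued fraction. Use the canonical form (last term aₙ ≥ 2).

122 = 9×13 + 5
13 = 2×5 + 3
5 = 1×3 + 2
3 = 1×2 + 1
2 = 2×1 + 0  (stop)
So 122/13 = [9; 2, 1, 1, 2].

[9; 2, 1, 1, 2]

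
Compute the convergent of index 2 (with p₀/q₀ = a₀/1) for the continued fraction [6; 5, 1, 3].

Using pₖ = aₖpₖ₋₁ + pₖ₋₂, qₖ = aₖqₖ₋₁ + qₖ₋₂ (with p₋₁=1, p₋₂=0, q₋₁=0, q₋₂=1):
  k=0: a=6, p=6, q=1
  k=1: a=5, p=31, q=5
  k=2: a=1, p=37, q=6

37/6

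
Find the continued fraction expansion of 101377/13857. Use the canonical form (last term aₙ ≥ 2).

[7; 3, 6, 18, 13, 3]

101377 = 7·13857 + 4378
13857 = 3·4378 + 723
4378 = 6·723 + 40
723 = 18·40 + 3
40 = 13·3 + 1
3 = 3·1 + 0  (stop)
So 101377/13857 = [7; 3, 6, 18, 13, 3].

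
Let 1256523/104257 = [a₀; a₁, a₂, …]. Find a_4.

15

1256523 = 12·104257 + 5439   →  a_0 = 12
104257 = 19·5439 + 916   →  a_1 = 19
5439 = 5·916 + 859   →  a_2 = 5
916 = 1·859 + 57   →  a_3 = 1
859 = 15·57 + 4   →  a_4 = 15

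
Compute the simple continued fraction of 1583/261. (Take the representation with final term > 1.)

1583 = 6·261 + 17
261 = 15·17 + 6
17 = 2·6 + 5
6 = 1·5 + 1
5 = 5·1 + 0  (stop)
So 1583/261 = [6; 15, 2, 1, 5].

[6; 15, 2, 1, 5]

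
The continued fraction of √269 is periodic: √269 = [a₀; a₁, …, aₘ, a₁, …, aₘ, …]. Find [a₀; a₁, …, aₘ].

[16; 2, 2, 32]

a₀ = ⌊√269⌋ = 16.
With m₀=0, d₀=1 and mₖ₊₁ = dₖaₖ − mₖ, dₖ₊₁ = (n − mₖ₊₁²)/dₖ, aₖ₊₁ = ⌊(a₀+mₖ₊₁)/dₖ₊₁⌋:
  k=1: m=16, d=13, a=2
  k=2: m=10, d=13, a=2
  k=3: m=16, d=1, a=32
d=1 and a=2a₀=32 at k=3, so the next step gives (m, d) = (16, 13) again — its k=1 value — and the period has length 3.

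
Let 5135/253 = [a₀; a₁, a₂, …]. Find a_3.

5135 = 20·253 + 75   →  a_0 = 20
253 = 3·75 + 28   →  a_1 = 3
75 = 2·28 + 19   →  a_2 = 2
28 = 1·19 + 9   →  a_3 = 1

1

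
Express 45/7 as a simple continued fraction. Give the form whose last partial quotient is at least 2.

45 = 6·7 + 3
7 = 2·3 + 1
3 = 3·1 + 0  (stop)
So 45/7 = [6; 2, 3].

[6; 2, 3]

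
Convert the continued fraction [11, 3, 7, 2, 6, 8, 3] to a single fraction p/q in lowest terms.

Fold from the inside: start with 3/1.
  8 + 1/3 = 25/3
  6 + 3/25 = 153/25
  2 + 25/153 = 331/153
  7 + 153/331 = 2470/331
  3 + 331/2470 = 7741/2470
  11 + 2470/7741 = 87621/7741

87621/7741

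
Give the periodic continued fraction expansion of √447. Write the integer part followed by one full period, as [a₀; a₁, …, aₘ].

[21; 7, 42]

a₀ = ⌊√447⌋ = 21.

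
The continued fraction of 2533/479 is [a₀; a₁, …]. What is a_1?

2533 = 5·479 + 138   →  a_0 = 5
479 = 3·138 + 65   →  a_1 = 3

3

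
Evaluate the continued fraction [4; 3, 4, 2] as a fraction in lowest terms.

125/29

Fold from the inside: start with 2/1.
  4 + 1/2 = 9/2
  3 + 2/9 = 29/9
  4 + 9/29 = 125/29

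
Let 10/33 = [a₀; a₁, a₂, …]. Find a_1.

10 = 0·33 + 10   →  a_0 = 0
33 = 3·10 + 3   →  a_1 = 3

3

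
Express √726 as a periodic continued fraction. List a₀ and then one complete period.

a₀ = ⌊√726⌋ = 26.
With m₀=0, d₀=1 and mₖ₊₁ = dₖaₖ − mₖ, dₖ₊₁ = (n − mₖ₊₁²)/dₖ, aₖ₊₁ = ⌊(a₀+mₖ₊₁)/dₖ₊₁⌋:
  k=1: m=26, d=50, a=1
  k=2: m=24, d=3, a=16
  k=3: m=24, d=50, a=1
  k=4: m=26, d=1, a=52
d=1 and a=2a₀=52 at k=4, so the next step gives (m, d) = (26, 50) again — its k=1 value — and the period has length 4.

[26; 1, 16, 1, 52]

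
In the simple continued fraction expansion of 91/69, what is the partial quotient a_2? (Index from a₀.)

7

91 = 1·69 + 22   →  a_0 = 1
69 = 3·22 + 3   →  a_1 = 3
22 = 7·3 + 1   →  a_2 = 7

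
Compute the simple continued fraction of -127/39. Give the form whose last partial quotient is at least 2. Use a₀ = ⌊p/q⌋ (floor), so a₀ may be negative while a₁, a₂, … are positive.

[-4; 1, 2, 1, 9]

-127 = -4*39 + 29
39 = 1*29 + 10
29 = 2*10 + 9
10 = 1*9 + 1
9 = 9*1 + 0  (stop)
So -127/39 = [-4; 1, 2, 1, 9].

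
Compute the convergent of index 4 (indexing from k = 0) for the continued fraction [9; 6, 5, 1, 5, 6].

Using pₖ = aₖpₖ₋₁ + pₖ₋₂, qₖ = aₖqₖ₋₁ + qₖ₋₂ (with p₋₁=1, p₋₂=0, q₋₁=0, q₋₂=1):
  k=0: a=9, p=9, q=1
  k=1: a=6, p=55, q=6
  k=2: a=5, p=284, q=31
  k=3: a=1, p=339, q=37
  k=4: a=5, p=1979, q=216

1979/216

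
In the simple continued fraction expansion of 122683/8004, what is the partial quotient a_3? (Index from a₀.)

122683 = 15·8004 + 2623   →  a_0 = 15
8004 = 3·2623 + 135   →  a_1 = 3
2623 = 19·135 + 58   →  a_2 = 19
135 = 2·58 + 19   →  a_3 = 2

2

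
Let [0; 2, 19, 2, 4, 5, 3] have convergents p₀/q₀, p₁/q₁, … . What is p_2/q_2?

Using pₖ = aₖpₖ₋₁ + pₖ₋₂, qₖ = aₖqₖ₋₁ + qₖ₋₂ (with p₋₁=1, p₋₂=0, q₋₁=0, q₋₂=1):
  k=0: a=0, p=0, q=1
  k=1: a=2, p=1, q=2
  k=2: a=19, p=19, q=39

19/39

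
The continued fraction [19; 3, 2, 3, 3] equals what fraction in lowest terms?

1524/79

Using pₖ = aₖpₖ₋₁ + pₖ₋₂ and qₖ = aₖqₖ₋₁ + qₖ₋₂:
  k=0: a=19, p=19, q=1
  k=1: a=3, p=58, q=3
  k=2: a=2, p=135, q=7
  k=3: a=3, p=463, q=24
  k=4: a=3, p=1524, q=79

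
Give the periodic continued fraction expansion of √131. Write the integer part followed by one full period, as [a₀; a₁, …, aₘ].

[11; 2, 4, 11, 4, 2, 22]

a₀ = ⌊√131⌋ = 11.
With m₀=0, d₀=1 and mₖ₊₁ = dₖaₖ − mₖ, dₖ₊₁ = (n − mₖ₊₁²)/dₖ, aₖ₊₁ = ⌊(a₀+mₖ₊₁)/dₖ₊₁⌋:
  k=1: m=11, d=10, a=2
  k=2: m=9, d=5, a=4
  k=3: m=11, d=2, a=11
  k=4: m=11, d=5, a=4
  k=5: m=9, d=10, a=2
  k=6: m=11, d=1, a=22
d=1 and a=2a₀=22 at k=6, so the next step gives (m, d) = (11, 10) again — its k=1 value — and the period has length 6.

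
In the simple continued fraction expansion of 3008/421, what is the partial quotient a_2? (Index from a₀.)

1

3008 = 7·421 + 61   →  a_0 = 7
421 = 6·61 + 55   →  a_1 = 6
61 = 1·55 + 6   →  a_2 = 1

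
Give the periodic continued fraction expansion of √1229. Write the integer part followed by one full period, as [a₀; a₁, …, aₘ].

[35; 17, 1, 1, 17, 70]

a₀ = ⌊√1229⌋ = 35.
With m₀=0, d₀=1 and mₖ₊₁ = dₖaₖ − mₖ, dₖ₊₁ = (n − mₖ₊₁²)/dₖ, aₖ₊₁ = ⌊(a₀+mₖ₊₁)/dₖ₊₁⌋:
  k=1: m=35, d=4, a=17
  k=2: m=33, d=35, a=1
  k=3: m=2, d=35, a=1
  k=4: m=33, d=4, a=17
  k=5: m=35, d=1, a=70
d=1 and a=2a₀=70 at k=5, so the next step gives (m, d) = (35, 4) again — its k=1 value — and the period has length 5.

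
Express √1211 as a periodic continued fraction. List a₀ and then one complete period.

a₀ = ⌊√1211⌋ = 34.
With m₀=0, d₀=1 and mₖ₊₁ = dₖaₖ − mₖ, dₖ₊₁ = (n − mₖ₊₁²)/dₖ, aₖ₊₁ = ⌊(a₀+mₖ₊₁)/dₖ₊₁⌋:
  k=1: m=34, d=55, a=1
  k=2: m=21, d=14, a=3
  k=3: m=21, d=55, a=1
  k=4: m=34, d=1, a=68
d=1 and a=2a₀=68 at k=4, so the next step gives (m, d) = (34, 55) again — its k=1 value — and the period has length 4.

[34; 1, 3, 1, 68]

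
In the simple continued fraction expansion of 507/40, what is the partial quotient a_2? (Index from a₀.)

2

507 = 12·40 + 27   →  a_0 = 12
40 = 1·27 + 13   →  a_1 = 1
27 = 2·13 + 1   →  a_2 = 2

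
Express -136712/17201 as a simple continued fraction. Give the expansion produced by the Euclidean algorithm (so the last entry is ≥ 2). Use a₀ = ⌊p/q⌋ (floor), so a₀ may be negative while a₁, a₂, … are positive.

[-8; 19, 5, 16, 11]

-136712 = -8×17201 + 896
17201 = 19×896 + 177
896 = 5×177 + 11
177 = 16×11 + 1
11 = 11×1 + 0  (stop)
So -136712/17201 = [-8; 19, 5, 16, 11].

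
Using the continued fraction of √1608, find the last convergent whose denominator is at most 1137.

32120/801

√1608 = [40; 10, 80, …] (period length 2).
Convergents:
  p_0/q_0 = 40/1
  p_1/q_1 = 401/10
  p_2/q_2 = 32120/801
  p_3/q_3 = 321601/8020
q_2 = 801 ≤ 1137 < 8020 = q_3, so the answer is 32120/801.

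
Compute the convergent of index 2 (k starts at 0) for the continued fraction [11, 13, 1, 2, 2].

155/14

Using pₖ = aₖpₖ₋₁ + pₖ₋₂, qₖ = aₖqₖ₋₁ + qₖ₋₂ (with p₋₁=1, p₋₂=0, q₋₁=0, q₋₂=1):
  k=0: a=11, p=11, q=1
  k=1: a=13, p=144, q=13
  k=2: a=1, p=155, q=14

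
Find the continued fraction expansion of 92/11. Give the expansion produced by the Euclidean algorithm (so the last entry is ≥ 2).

92 = 8*11 + 4
11 = 2*4 + 3
4 = 1*3 + 1
3 = 3*1 + 0  (stop)
So 92/11 = [8; 2, 1, 3].

[8; 2, 1, 3]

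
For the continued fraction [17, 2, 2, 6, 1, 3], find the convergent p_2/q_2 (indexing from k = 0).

Using pₖ = aₖpₖ₋₁ + pₖ₋₂, qₖ = aₖqₖ₋₁ + qₖ₋₂ (with p₋₁=1, p₋₂=0, q₋₁=0, q₋₂=1):
  k=0: a=17, p=17, q=1
  k=1: a=2, p=35, q=2
  k=2: a=2, p=87, q=5

87/5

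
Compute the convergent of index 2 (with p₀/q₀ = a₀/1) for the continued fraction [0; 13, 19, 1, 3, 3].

Using pₖ = aₖpₖ₋₁ + pₖ₋₂, qₖ = aₖqₖ₋₁ + qₖ₋₂ (with p₋₁=1, p₋₂=0, q₋₁=0, q₋₂=1):
  k=0: a=0, p=0, q=1
  k=1: a=13, p=1, q=13
  k=2: a=19, p=19, q=248

19/248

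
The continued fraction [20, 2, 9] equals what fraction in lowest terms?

Using pₖ = aₖpₖ₋₁ + pₖ₋₂ and qₖ = aₖqₖ₋₁ + qₖ₋₂:
  k=0: a=20, p=20, q=1
  k=1: a=2, p=41, q=2
  k=2: a=9, p=389, q=19

389/19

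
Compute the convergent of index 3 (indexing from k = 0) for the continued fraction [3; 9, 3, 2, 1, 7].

Using pₖ = aₖpₖ₋₁ + pₖ₋₂, qₖ = aₖqₖ₋₁ + qₖ₋₂ (with p₋₁=1, p₋₂=0, q₋₁=0, q₋₂=1):
  k=0: a=3, p=3, q=1
  k=1: a=9, p=28, q=9
  k=2: a=3, p=87, q=28
  k=3: a=2, p=202, q=65

202/65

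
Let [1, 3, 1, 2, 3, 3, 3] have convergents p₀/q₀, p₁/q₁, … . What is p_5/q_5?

155/122

Using pₖ = aₖpₖ₋₁ + pₖ₋₂, qₖ = aₖqₖ₋₁ + qₖ₋₂ (with p₋₁=1, p₋₂=0, q₋₁=0, q₋₂=1):
  k=0: a=1, p=1, q=1
  k=1: a=3, p=4, q=3
  k=2: a=1, p=5, q=4
  k=3: a=2, p=14, q=11
  k=4: a=3, p=47, q=37
  k=5: a=3, p=155, q=122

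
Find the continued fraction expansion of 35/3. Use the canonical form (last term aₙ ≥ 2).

[11; 1, 2]

35 = 11*3 + 2
3 = 1*2 + 1
2 = 2*1 + 0  (stop)
So 35/3 = [11; 1, 2].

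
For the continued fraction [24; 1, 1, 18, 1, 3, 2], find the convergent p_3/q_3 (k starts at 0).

Using pₖ = aₖpₖ₋₁ + pₖ₋₂, qₖ = aₖqₖ₋₁ + qₖ₋₂ (with p₋₁=1, p₋₂=0, q₋₁=0, q₋₂=1):
  k=0: a=24, p=24, q=1
  k=1: a=1, p=25, q=1
  k=2: a=1, p=49, q=2
  k=3: a=18, p=907, q=37

907/37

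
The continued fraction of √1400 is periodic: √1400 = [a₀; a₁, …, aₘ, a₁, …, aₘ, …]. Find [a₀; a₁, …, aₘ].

a₀ = ⌊√1400⌋ = 37.
With m₀=0, d₀=1 and mₖ₊₁ = dₖaₖ − mₖ, dₖ₊₁ = (n − mₖ₊₁²)/dₖ, aₖ₊₁ = ⌊(a₀+mₖ₊₁)/dₖ₊₁⌋:
  k=1: m=37, d=31, a=2
  k=2: m=25, d=25, a=2
  k=3: m=25, d=31, a=2
  k=4: m=37, d=1, a=74
d=1 and a=2a₀=74 at k=4, so the next step gives (m, d) = (37, 31) again — its k=1 value — and the period has length 4.

[37; 2, 2, 2, 74]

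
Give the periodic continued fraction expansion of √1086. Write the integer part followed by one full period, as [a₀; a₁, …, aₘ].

[32; 1, 20, 1, 64]

a₀ = ⌊√1086⌋ = 32.
With m₀=0, d₀=1 and mₖ₊₁ = dₖaₖ − mₖ, dₖ₊₁ = (n − mₖ₊₁²)/dₖ, aₖ₊₁ = ⌊(a₀+mₖ₊₁)/dₖ₊₁⌋:
  k=1: m=32, d=62, a=1
  k=2: m=30, d=3, a=20
  k=3: m=30, d=62, a=1
  k=4: m=32, d=1, a=64
d=1 and a=2a₀=64 at k=4, so the next step gives (m, d) = (32, 62) again — its k=1 value — and the period has length 4.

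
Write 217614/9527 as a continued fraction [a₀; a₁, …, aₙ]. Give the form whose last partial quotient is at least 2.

217614 = 22×9527 + 8020
9527 = 1×8020 + 1507
8020 = 5×1507 + 485
1507 = 3×485 + 52
485 = 9×52 + 17
52 = 3×17 + 1
17 = 17×1 + 0  (stop)
So 217614/9527 = [22; 1, 5, 3, 9, 3, 17].

[22; 1, 5, 3, 9, 3, 17]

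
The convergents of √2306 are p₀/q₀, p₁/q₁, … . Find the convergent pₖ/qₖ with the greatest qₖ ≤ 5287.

√2306 = [48; 48, 96, …] (period length 2).
Convergents:
  p_0/q_0 = 48/1
  p_1/q_1 = 2305/48
  p_2/q_2 = 221328/4609
  p_3/q_3 = 10626049/221280
q_2 = 4609 ≤ 5287 < 221280 = q_3, so the answer is 221328/4609.

221328/4609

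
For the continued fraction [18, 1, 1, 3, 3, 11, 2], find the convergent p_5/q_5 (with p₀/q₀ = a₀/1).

4827/260

Using pₖ = aₖpₖ₋₁ + pₖ₋₂, qₖ = aₖqₖ₋₁ + qₖ₋₂ (with p₋₁=1, p₋₂=0, q₋₁=0, q₋₂=1):
  k=0: a=18, p=18, q=1
  k=1: a=1, p=19, q=1
  k=2: a=1, p=37, q=2
  k=3: a=3, p=130, q=7
  k=4: a=3, p=427, q=23
  k=5: a=11, p=4827, q=260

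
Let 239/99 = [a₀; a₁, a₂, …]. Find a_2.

2

239 = 2·99 + 41   →  a_0 = 2
99 = 2·41 + 17   →  a_1 = 2
41 = 2·17 + 7   →  a_2 = 2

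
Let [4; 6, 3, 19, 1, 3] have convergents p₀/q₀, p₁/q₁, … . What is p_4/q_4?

Using pₖ = aₖpₖ₋₁ + pₖ₋₂, qₖ = aₖqₖ₋₁ + qₖ₋₂ (with p₋₁=1, p₋₂=0, q₋₁=0, q₋₂=1):
  k=0: a=4, p=4, q=1
  k=1: a=6, p=25, q=6
  k=2: a=3, p=79, q=19
  k=3: a=19, p=1526, q=367
  k=4: a=1, p=1605, q=386

1605/386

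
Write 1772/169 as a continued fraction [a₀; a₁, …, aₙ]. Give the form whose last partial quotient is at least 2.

1772 = 10*169 + 82
169 = 2*82 + 5
82 = 16*5 + 2
5 = 2*2 + 1
2 = 2*1 + 0  (stop)
So 1772/169 = [10; 2, 16, 2, 2].

[10; 2, 16, 2, 2]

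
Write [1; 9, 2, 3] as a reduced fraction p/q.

Fold from the inside: start with 3/1.
  2 + 1/3 = 7/3
  9 + 3/7 = 66/7
  1 + 7/66 = 73/66

73/66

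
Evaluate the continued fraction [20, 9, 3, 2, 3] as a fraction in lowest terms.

4484/223

Using pₖ = aₖpₖ₋₁ + pₖ₋₂ and qₖ = aₖqₖ₋₁ + qₖ₋₂:
  k=0: a=20, p=20, q=1
  k=1: a=9, p=181, q=9
  k=2: a=3, p=563, q=28
  k=3: a=2, p=1307, q=65
  k=4: a=3, p=4484, q=223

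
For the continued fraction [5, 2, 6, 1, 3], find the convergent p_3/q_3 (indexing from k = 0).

82/15

Using pₖ = aₖpₖ₋₁ + pₖ₋₂, qₖ = aₖqₖ₋₁ + qₖ₋₂ (with p₋₁=1, p₋₂=0, q₋₁=0, q₋₂=1):
  k=0: a=5, p=5, q=1
  k=1: a=2, p=11, q=2
  k=2: a=6, p=71, q=13
  k=3: a=1, p=82, q=15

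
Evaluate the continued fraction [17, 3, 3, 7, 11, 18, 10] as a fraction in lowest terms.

2558576/147883

Fold from the inside: start with 10/1.
  18 + 1/10 = 181/10
  11 + 10/181 = 2001/181
  7 + 181/2001 = 14188/2001
  3 + 2001/14188 = 44565/14188
  3 + 14188/44565 = 147883/44565
  17 + 44565/147883 = 2558576/147883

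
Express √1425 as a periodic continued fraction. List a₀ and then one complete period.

a₀ = ⌊√1425⌋ = 37.

[37; 1, 2, 1, 74]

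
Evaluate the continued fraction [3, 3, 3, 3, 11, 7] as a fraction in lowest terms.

Fold from the inside: start with 7/1.
  11 + 1/7 = 78/7
  3 + 7/78 = 241/78
  3 + 78/241 = 801/241
  3 + 241/801 = 2644/801
  3 + 801/2644 = 8733/2644

8733/2644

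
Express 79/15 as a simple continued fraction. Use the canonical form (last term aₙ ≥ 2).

79 = 5·15 + 4
15 = 3·4 + 3
4 = 1·3 + 1
3 = 3·1 + 0  (stop)
So 79/15 = [5; 3, 1, 3].

[5; 3, 1, 3]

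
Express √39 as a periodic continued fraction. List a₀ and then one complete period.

[6; 4, 12]

a₀ = ⌊√39⌋ = 6.
With m₀=0, d₀=1 and mₖ₊₁ = dₖaₖ − mₖ, dₖ₊₁ = (n − mₖ₊₁²)/dₖ, aₖ₊₁ = ⌊(a₀+mₖ₊₁)/dₖ₊₁⌋:
  k=1: m=6, d=3, a=4
  k=2: m=6, d=1, a=12
d=1 and a=2a₀=12 at k=2, so the next step gives (m, d) = (6, 3) again — its k=1 value — and the period has length 2.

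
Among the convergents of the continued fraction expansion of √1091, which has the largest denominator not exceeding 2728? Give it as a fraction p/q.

71973/2179

√1091 = [33; 33, 66, …] (period length 2).
Convergents:
  p_0/q_0 = 33/1
  p_1/q_1 = 1090/33
  p_2/q_2 = 71973/2179
  p_3/q_3 = 2376199/71940
q_2 = 2179 ≤ 2728 < 71940 = q_3, so the answer is 71973/2179.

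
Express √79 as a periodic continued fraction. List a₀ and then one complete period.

[8; 1, 7, 1, 16]

a₀ = ⌊√79⌋ = 8.
With m₀=0, d₀=1 and mₖ₊₁ = dₖaₖ − mₖ, dₖ₊₁ = (n − mₖ₊₁²)/dₖ, aₖ₊₁ = ⌊(a₀+mₖ₊₁)/dₖ₊₁⌋:
  k=1: m=8, d=15, a=1
  k=2: m=7, d=2, a=7
  k=3: m=7, d=15, a=1
  k=4: m=8, d=1, a=16
d=1 and a=2a₀=16 at k=4, so the next step gives (m, d) = (8, 15) again — its k=1 value — and the period has length 4.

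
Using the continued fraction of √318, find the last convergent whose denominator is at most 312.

3834/215

√318 = [17; 1, 4, 1, 34, …] (period length 4).
Convergents:
  p_0/q_0 = 17/1
  p_1/q_1 = 18/1
  p_2/q_2 = 89/5
  p_3/q_3 = 107/6
  p_4/q_4 = 3727/209
  p_5/q_5 = 3834/215
  p_6/q_6 = 19063/1069
q_5 = 215 ≤ 312 < 1069 = q_6, so the answer is 3834/215.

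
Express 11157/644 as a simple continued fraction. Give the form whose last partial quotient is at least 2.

11157 = 17×644 + 209
644 = 3×209 + 17
209 = 12×17 + 5
17 = 3×5 + 2
5 = 2×2 + 1
2 = 2×1 + 0  (stop)
So 11157/644 = [17; 3, 12, 3, 2, 2].

[17; 3, 12, 3, 2, 2]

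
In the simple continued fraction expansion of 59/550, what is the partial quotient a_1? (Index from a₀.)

9

59 = 0·550 + 59   →  a_0 = 0
550 = 9·59 + 19   →  a_1 = 9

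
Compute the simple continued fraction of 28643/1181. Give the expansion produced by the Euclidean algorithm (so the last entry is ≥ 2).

28643 = 24*1181 + 299
1181 = 3*299 + 284
299 = 1*284 + 15
284 = 18*15 + 14
15 = 1*14 + 1
14 = 14*1 + 0  (stop)
So 28643/1181 = [24; 3, 1, 18, 1, 14].

[24; 3, 1, 18, 1, 14]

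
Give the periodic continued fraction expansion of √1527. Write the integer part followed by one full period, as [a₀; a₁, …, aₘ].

[39; 13, 78]

a₀ = ⌊√1527⌋ = 39.
With m₀=0, d₀=1 and mₖ₊₁ = dₖaₖ − mₖ, dₖ₊₁ = (n − mₖ₊₁²)/dₖ, aₖ₊₁ = ⌊(a₀+mₖ₊₁)/dₖ₊₁⌋:
  k=1: m=39, d=6, a=13
  k=2: m=39, d=1, a=78
d=1 and a=2a₀=78 at k=2, so the next step gives (m, d) = (39, 6) again — its k=1 value — and the period has length 2.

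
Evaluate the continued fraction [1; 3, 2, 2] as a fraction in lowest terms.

22/17

Fold from the inside: start with 2/1.
  2 + 1/2 = 5/2
  3 + 2/5 = 17/5
  1 + 5/17 = 22/17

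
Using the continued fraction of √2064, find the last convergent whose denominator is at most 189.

√2064 = [45; 2, 3, 7, 3, 2, 90, …] (period length 6).
Convergents:
  p_0/q_0 = 45/1
  p_1/q_1 = 91/2
  p_2/q_2 = 318/7
  p_3/q_3 = 2317/51
  p_4/q_4 = 7269/160
  p_5/q_5 = 16855/371
q_4 = 160 ≤ 189 < 371 = q_5, so the answer is 7269/160.

7269/160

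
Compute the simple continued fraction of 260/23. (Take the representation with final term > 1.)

260 = 11*23 + 7
23 = 3*7 + 2
7 = 3*2 + 1
2 = 2*1 + 0  (stop)
So 260/23 = [11; 3, 3, 2].

[11; 3, 3, 2]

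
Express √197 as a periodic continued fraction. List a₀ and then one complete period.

[14; 28]

a₀ = ⌊√197⌋ = 14.
With m₀=0, d₀=1 and mₖ₊₁ = dₖaₖ − mₖ, dₖ₊₁ = (n − mₖ₊₁²)/dₖ, aₖ₊₁ = ⌊(a₀+mₖ₊₁)/dₖ₊₁⌋:
  k=1: m=14, d=1, a=28
d=1 and a=2a₀=28 at k=1, so the next step gives (m, d) = (14, 1) again — its k=1 value — and the period has length 1.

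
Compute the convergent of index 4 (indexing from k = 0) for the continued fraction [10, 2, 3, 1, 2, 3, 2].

Using pₖ = aₖpₖ₋₁ + pₖ₋₂, qₖ = aₖqₖ₋₁ + qₖ₋₂ (with p₋₁=1, p₋₂=0, q₋₁=0, q₋₂=1):
  k=0: a=10, p=10, q=1
  k=1: a=2, p=21, q=2
  k=2: a=3, p=73, q=7
  k=3: a=1, p=94, q=9
  k=4: a=2, p=261, q=25

261/25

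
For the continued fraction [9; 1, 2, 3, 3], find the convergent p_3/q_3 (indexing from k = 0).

97/10

Using pₖ = aₖpₖ₋₁ + pₖ₋₂, qₖ = aₖqₖ₋₁ + qₖ₋₂ (with p₋₁=1, p₋₂=0, q₋₁=0, q₋₂=1):
  k=0: a=9, p=9, q=1
  k=1: a=1, p=10, q=1
  k=2: a=2, p=29, q=3
  k=3: a=3, p=97, q=10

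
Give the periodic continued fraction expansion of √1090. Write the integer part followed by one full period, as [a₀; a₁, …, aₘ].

a₀ = ⌊√1090⌋ = 33.
With m₀=0, d₀=1 and mₖ₊₁ = dₖaₖ − mₖ, dₖ₊₁ = (n − mₖ₊₁²)/dₖ, aₖ₊₁ = ⌊(a₀+mₖ₊₁)/dₖ₊₁⌋:
  k=1: m=33, d=1, a=66
d=1 and a=2a₀=66 at k=1, so the next step gives (m, d) = (33, 1) again — its k=1 value — and the period has length 1.

[33; 66]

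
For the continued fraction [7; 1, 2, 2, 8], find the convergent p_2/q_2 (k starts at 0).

Using pₖ = aₖpₖ₋₁ + pₖ₋₂, qₖ = aₖqₖ₋₁ + qₖ₋₂ (with p₋₁=1, p₋₂=0, q₋₁=0, q₋₂=1):
  k=0: a=7, p=7, q=1
  k=1: a=1, p=8, q=1
  k=2: a=2, p=23, q=3

23/3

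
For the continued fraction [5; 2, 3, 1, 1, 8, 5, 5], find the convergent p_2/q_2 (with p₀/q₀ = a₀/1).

38/7

Using pₖ = aₖpₖ₋₁ + pₖ₋₂, qₖ = aₖqₖ₋₁ + qₖ₋₂ (with p₋₁=1, p₋₂=0, q₋₁=0, q₋₂=1):
  k=0: a=5, p=5, q=1
  k=1: a=2, p=11, q=2
  k=2: a=3, p=38, q=7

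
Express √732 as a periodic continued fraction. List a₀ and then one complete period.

a₀ = ⌊√732⌋ = 27.
With m₀=0, d₀=1 and mₖ₊₁ = dₖaₖ − mₖ, dₖ₊₁ = (n − mₖ₊₁²)/dₖ, aₖ₊₁ = ⌊(a₀+mₖ₊₁)/dₖ₊₁⌋:
  k=1: m=27, d=3, a=18
  k=2: m=27, d=1, a=54
d=1 and a=2a₀=54 at k=2, so the next step gives (m, d) = (27, 3) again — its k=1 value — and the period has length 2.

[27; 18, 54]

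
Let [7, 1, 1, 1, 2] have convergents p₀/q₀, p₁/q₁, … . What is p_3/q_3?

23/3

Using pₖ = aₖpₖ₋₁ + pₖ₋₂, qₖ = aₖqₖ₋₁ + qₖ₋₂ (with p₋₁=1, p₋₂=0, q₋₁=0, q₋₂=1):
  k=0: a=7, p=7, q=1
  k=1: a=1, p=8, q=1
  k=2: a=1, p=15, q=2
  k=3: a=1, p=23, q=3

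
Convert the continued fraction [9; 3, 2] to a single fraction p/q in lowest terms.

65/7

Using pₖ = aₖpₖ₋₁ + pₖ₋₂ and qₖ = aₖqₖ₋₁ + qₖ₋₂:
  k=0: a=9, p=9, q=1
  k=1: a=3, p=28, q=3
  k=2: a=2, p=65, q=7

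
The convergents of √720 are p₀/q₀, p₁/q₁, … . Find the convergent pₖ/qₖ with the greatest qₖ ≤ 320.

√720 = [26; 1, 4, 1, 52, …] (period length 4).
Convergents:
  p_0/q_0 = 26/1
  p_1/q_1 = 27/1
  p_2/q_2 = 134/5
  p_3/q_3 = 161/6
  p_4/q_4 = 8506/317
  p_5/q_5 = 8667/323
q_4 = 317 ≤ 320 < 323 = q_5, so the answer is 8506/317.

8506/317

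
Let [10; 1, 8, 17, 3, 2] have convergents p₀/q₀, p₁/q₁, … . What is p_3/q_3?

Using pₖ = aₖpₖ₋₁ + pₖ₋₂, qₖ = aₖqₖ₋₁ + qₖ₋₂ (with p₋₁=1, p₋₂=0, q₋₁=0, q₋₂=1):
  k=0: a=10, p=10, q=1
  k=1: a=1, p=11, q=1
  k=2: a=8, p=98, q=9
  k=3: a=17, p=1677, q=154

1677/154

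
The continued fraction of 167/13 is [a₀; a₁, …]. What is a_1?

167 = 12·13 + 11   →  a_0 = 12
13 = 1·11 + 2   →  a_1 = 1

1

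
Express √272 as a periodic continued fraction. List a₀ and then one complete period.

[16; 2, 32]

a₀ = ⌊√272⌋ = 16.
With m₀=0, d₀=1 and mₖ₊₁ = dₖaₖ − mₖ, dₖ₊₁ = (n − mₖ₊₁²)/dₖ, aₖ₊₁ = ⌊(a₀+mₖ₊₁)/dₖ₊₁⌋:
  k=1: m=16, d=16, a=2
  k=2: m=16, d=1, a=32
d=1 and a=2a₀=32 at k=2, so the next step gives (m, d) = (16, 16) again — its k=1 value — and the period has length 2.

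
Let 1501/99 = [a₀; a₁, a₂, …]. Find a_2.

1501 = 15·99 + 16   →  a_0 = 15
99 = 6·16 + 3   →  a_1 = 6
16 = 5·3 + 1   →  a_2 = 5

5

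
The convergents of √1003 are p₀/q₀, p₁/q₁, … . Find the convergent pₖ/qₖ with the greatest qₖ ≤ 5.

95/3

√1003 = [31; 1, 2, 31, 2, 1, 62, …] (period length 6).
Convergents:
  p_0/q_0 = 31/1
  p_1/q_1 = 32/1
  p_2/q_2 = 95/3
  p_3/q_3 = 2977/94
q_2 = 3 ≤ 5 < 94 = q_3, so the answer is 95/3.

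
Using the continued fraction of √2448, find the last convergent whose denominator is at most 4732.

√2448 = [49; 2, 10, 2, 98, …] (period length 4).
Convergents:
  p_0/q_0 = 49/1
  p_1/q_1 = 99/2
  p_2/q_2 = 1039/21
  p_3/q_3 = 2177/44
  p_4/q_4 = 214385/4333
  p_5/q_5 = 430947/8710
q_4 = 4333 ≤ 4732 < 8710 = q_5, so the answer is 214385/4333.

214385/4333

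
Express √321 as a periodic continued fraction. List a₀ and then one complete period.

a₀ = ⌊√321⌋ = 17.

[17; 1, 10, 1, 34]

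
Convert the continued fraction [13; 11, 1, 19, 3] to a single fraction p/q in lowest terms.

Using pₖ = aₖpₖ₋₁ + pₖ₋₂ and qₖ = aₖqₖ₋₁ + qₖ₋₂:
  k=0: a=13, p=13, q=1
  k=1: a=11, p=144, q=11
  k=2: a=1, p=157, q=12
  k=3: a=19, p=3127, q=239
  k=4: a=3, p=9538, q=729

9538/729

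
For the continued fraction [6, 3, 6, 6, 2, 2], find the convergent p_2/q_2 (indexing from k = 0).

Using pₖ = aₖpₖ₋₁ + pₖ₋₂, qₖ = aₖqₖ₋₁ + qₖ₋₂ (with p₋₁=1, p₋₂=0, q₋₁=0, q₋₂=1):
  k=0: a=6, p=6, q=1
  k=1: a=3, p=19, q=3
  k=2: a=6, p=120, q=19

120/19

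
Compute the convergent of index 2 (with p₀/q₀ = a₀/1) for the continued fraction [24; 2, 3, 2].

Using pₖ = aₖpₖ₋₁ + pₖ₋₂, qₖ = aₖqₖ₋₁ + qₖ₋₂ (with p₋₁=1, p₋₂=0, q₋₁=0, q₋₂=1):
  k=0: a=24, p=24, q=1
  k=1: a=2, p=49, q=2
  k=2: a=3, p=171, q=7

171/7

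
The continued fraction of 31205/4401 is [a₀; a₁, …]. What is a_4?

3

31205 = 7·4401 + 398   →  a_0 = 7
4401 = 11·398 + 23   →  a_1 = 11
398 = 17·23 + 7   →  a_2 = 17
23 = 3·7 + 2   →  a_3 = 3
7 = 3·2 + 1   →  a_4 = 3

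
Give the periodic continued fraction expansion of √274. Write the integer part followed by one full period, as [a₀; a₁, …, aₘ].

a₀ = ⌊√274⌋ = 16.
With m₀=0, d₀=1 and mₖ₊₁ = dₖaₖ − mₖ, dₖ₊₁ = (n − mₖ₊₁²)/dₖ, aₖ₊₁ = ⌊(a₀+mₖ₊₁)/dₖ₊₁⌋:
  k=1: m=16, d=18, a=1
  k=2: m=2, d=15, a=1
  k=3: m=13, d=7, a=4
  k=4: m=15, d=7, a=4
  k=5: m=13, d=15, a=1
  k=6: m=2, d=18, a=1
  k=7: m=16, d=1, a=32
d=1 and a=2a₀=32 at k=7, so the next step gives (m, d) = (16, 18) again — its k=1 value — and the period has length 7.

[16; 1, 1, 4, 4, 1, 1, 32]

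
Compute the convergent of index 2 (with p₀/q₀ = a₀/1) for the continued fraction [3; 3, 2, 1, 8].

Using pₖ = aₖpₖ₋₁ + pₖ₋₂, qₖ = aₖqₖ₋₁ + qₖ₋₂ (with p₋₁=1, p₋₂=0, q₋₁=0, q₋₂=1):
  k=0: a=3, p=3, q=1
  k=1: a=3, p=10, q=3
  k=2: a=2, p=23, q=7

23/7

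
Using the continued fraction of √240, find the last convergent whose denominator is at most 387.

1921/124

√240 = [15; 2, 30, …] (period length 2).
Convergents:
  p_0/q_0 = 15/1
  p_1/q_1 = 31/2
  p_2/q_2 = 945/61
  p_3/q_3 = 1921/124
  p_4/q_4 = 58575/3781
q_3 = 124 ≤ 387 < 3781 = q_4, so the answer is 1921/124.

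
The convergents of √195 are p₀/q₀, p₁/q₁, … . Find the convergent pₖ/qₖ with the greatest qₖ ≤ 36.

391/28

√195 = [13; 1, 26, …] (period length 2).
Convergents:
  p_0/q_0 = 13/1
  p_1/q_1 = 14/1
  p_2/q_2 = 377/27
  p_3/q_3 = 391/28
  p_4/q_4 = 10543/755
q_3 = 28 ≤ 36 < 755 = q_4, so the answer is 391/28.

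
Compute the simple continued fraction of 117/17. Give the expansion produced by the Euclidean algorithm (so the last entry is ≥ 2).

[6; 1, 7, 2]

117 = 6*17 + 15
17 = 1*15 + 2
15 = 7*2 + 1
2 = 2*1 + 0  (stop)
So 117/17 = [6; 1, 7, 2].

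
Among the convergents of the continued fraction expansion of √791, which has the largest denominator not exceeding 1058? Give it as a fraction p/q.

12628/449

√791 = [28; 8, 56, …] (period length 2).
Convergents:
  p_0/q_0 = 28/1
  p_1/q_1 = 225/8
  p_2/q_2 = 12628/449
  p_3/q_3 = 101249/3600
q_2 = 449 ≤ 1058 < 3600 = q_3, so the answer is 12628/449.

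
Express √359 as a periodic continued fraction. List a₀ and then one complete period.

[18; 1, 17, 1, 36]

a₀ = ⌊√359⌋ = 18.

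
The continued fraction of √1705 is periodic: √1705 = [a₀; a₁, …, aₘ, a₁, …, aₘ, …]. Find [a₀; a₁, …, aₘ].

a₀ = ⌊√1705⌋ = 41.
With m₀=0, d₀=1 and mₖ₊₁ = dₖaₖ − mₖ, dₖ₊₁ = (n − mₖ₊₁²)/dₖ, aₖ₊₁ = ⌊(a₀+mₖ₊₁)/dₖ₊₁⌋:
  k=1: m=41, d=24, a=3
  k=2: m=31, d=31, a=2
  k=3: m=31, d=24, a=3
  k=4: m=41, d=1, a=82
d=1 and a=2a₀=82 at k=4, so the next step gives (m, d) = (41, 24) again — its k=1 value — and the period has length 4.

[41; 3, 2, 3, 82]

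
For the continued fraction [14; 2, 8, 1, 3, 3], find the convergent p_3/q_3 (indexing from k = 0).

275/19

Using pₖ = aₖpₖ₋₁ + pₖ₋₂, qₖ = aₖqₖ₋₁ + qₖ₋₂ (with p₋₁=1, p₋₂=0, q₋₁=0, q₋₂=1):
  k=0: a=14, p=14, q=1
  k=1: a=2, p=29, q=2
  k=2: a=8, p=246, q=17
  k=3: a=1, p=275, q=19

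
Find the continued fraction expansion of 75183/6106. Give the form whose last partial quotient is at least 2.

75183 = 12×6106 + 1911
6106 = 3×1911 + 373
1911 = 5×373 + 46
373 = 8×46 + 5
46 = 9×5 + 1
5 = 5×1 + 0  (stop)
So 75183/6106 = [12; 3, 5, 8, 9, 5].

[12; 3, 5, 8, 9, 5]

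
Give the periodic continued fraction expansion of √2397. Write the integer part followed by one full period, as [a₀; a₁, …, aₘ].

[48; 1, 23, 2, 23, 1, 96]

a₀ = ⌊√2397⌋ = 48.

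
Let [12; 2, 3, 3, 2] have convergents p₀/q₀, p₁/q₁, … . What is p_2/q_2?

Using pₖ = aₖpₖ₋₁ + pₖ₋₂, qₖ = aₖqₖ₋₁ + qₖ₋₂ (with p₋₁=1, p₋₂=0, q₋₁=0, q₋₂=1):
  k=0: a=12, p=12, q=1
  k=1: a=2, p=25, q=2
  k=2: a=3, p=87, q=7

87/7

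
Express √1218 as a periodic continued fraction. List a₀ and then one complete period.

[34; 1, 8, 1, 68]

a₀ = ⌊√1218⌋ = 34.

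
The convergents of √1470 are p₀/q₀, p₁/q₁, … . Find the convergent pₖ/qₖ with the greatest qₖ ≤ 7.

115/3

√1470 = [38; 2, 1, 14, 1, 2, 76, …] (period length 6).
Convergents:
  p_0/q_0 = 38/1
  p_1/q_1 = 77/2
  p_2/q_2 = 115/3
  p_3/q_3 = 1687/44
q_2 = 3 ≤ 7 < 44 = q_3, so the answer is 115/3.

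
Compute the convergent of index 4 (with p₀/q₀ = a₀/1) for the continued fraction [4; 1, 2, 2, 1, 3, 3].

Using pₖ = aₖpₖ₋₁ + pₖ₋₂, qₖ = aₖqₖ₋₁ + qₖ₋₂ (with p₋₁=1, p₋₂=0, q₋₁=0, q₋₂=1):
  k=0: a=4, p=4, q=1
  k=1: a=1, p=5, q=1
  k=2: a=2, p=14, q=3
  k=3: a=2, p=33, q=7
  k=4: a=1, p=47, q=10

47/10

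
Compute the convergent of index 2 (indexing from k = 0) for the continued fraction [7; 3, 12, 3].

Using pₖ = aₖpₖ₋₁ + pₖ₋₂, qₖ = aₖqₖ₋₁ + qₖ₋₂ (with p₋₁=1, p₋₂=0, q₋₁=0, q₋₂=1):
  k=0: a=7, p=7, q=1
  k=1: a=3, p=22, q=3
  k=2: a=12, p=271, q=37

271/37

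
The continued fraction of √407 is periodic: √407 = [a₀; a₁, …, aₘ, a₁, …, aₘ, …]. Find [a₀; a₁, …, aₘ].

a₀ = ⌊√407⌋ = 20.

[20; 5, 1, 2, 1, 5, 40]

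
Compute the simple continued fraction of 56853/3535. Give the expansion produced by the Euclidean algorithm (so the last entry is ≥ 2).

56853 = 16×3535 + 293
3535 = 12×293 + 19
293 = 15×19 + 8
19 = 2×8 + 3
8 = 2×3 + 2
3 = 1×2 + 1
2 = 2×1 + 0  (stop)
So 56853/3535 = [16; 12, 15, 2, 2, 1, 2].

[16; 12, 15, 2, 2, 1, 2]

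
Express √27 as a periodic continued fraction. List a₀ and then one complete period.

[5; 5, 10]

a₀ = ⌊√27⌋ = 5.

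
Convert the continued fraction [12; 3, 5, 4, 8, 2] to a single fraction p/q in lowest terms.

Fold from the inside: start with 2/1.
  8 + 1/2 = 17/2
  4 + 2/17 = 70/17
  5 + 17/70 = 367/70
  3 + 70/367 = 1171/367
  12 + 367/1171 = 14419/1171

14419/1171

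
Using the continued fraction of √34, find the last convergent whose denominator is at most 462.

√34 = [5; 1, 4, 1, 10, …] (period length 4).
Convergents:
  p_0/q_0 = 5/1
  p_1/q_1 = 6/1
  p_2/q_2 = 29/5
  p_3/q_3 = 35/6
  p_4/q_4 = 379/65
  p_5/q_5 = 414/71
  p_6/q_6 = 2035/349
  p_7/q_7 = 2449/420
  p_8/q_8 = 26525/4549
q_7 = 420 ≤ 462 < 4549 = q_8, so the answer is 2449/420.

2449/420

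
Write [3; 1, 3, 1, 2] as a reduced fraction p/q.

Using pₖ = aₖpₖ₋₁ + pₖ₋₂ and qₖ = aₖqₖ₋₁ + qₖ₋₂:
  k=0: a=3, p=3, q=1
  k=1: a=1, p=4, q=1
  k=2: a=3, p=15, q=4
  k=3: a=1, p=19, q=5
  k=4: a=2, p=53, q=14

53/14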